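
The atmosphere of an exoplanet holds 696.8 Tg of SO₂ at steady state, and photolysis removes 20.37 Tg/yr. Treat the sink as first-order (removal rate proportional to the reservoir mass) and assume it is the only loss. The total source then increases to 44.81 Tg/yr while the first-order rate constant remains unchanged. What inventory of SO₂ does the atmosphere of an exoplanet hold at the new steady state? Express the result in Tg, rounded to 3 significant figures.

Rate constant k = F/M = 20.37 / 696.8 = 0.02923 yr⁻¹.
At the new steady state, source = k·M_new ⇒ M_new = 44.81 / 0.02923 = 1533 Tg.
(Equivalently M_new = M × F_new/F_old = 696.8 × 44.81/20.37.)

1530 Tg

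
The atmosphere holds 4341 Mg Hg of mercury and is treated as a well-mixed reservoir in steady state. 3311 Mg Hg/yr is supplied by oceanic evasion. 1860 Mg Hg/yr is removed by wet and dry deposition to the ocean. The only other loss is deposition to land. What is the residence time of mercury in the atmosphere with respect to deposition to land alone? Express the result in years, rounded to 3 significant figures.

At steady state ΣF_in = ΣF_out.
ΣF_in = 3311.0 Mg Hg/yr.
Deposition to land flux = ΣF_in − (1860) = 3311.0 − 1860 = 1451 Mg Hg/yr.
τ = M / F = 4341 / 1451 = 2.992 yr.

2.99 yr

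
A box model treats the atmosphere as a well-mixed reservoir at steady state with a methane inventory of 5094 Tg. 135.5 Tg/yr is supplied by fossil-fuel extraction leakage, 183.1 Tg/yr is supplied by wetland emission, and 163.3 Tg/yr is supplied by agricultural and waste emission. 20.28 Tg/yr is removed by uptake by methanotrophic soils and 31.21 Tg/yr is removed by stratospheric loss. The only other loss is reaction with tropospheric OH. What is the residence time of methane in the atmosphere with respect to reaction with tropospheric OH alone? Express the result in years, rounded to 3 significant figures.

11.8 yr

At steady state ΣF_in = ΣF_out.
ΣF_in = 135.5 + 183.1 + 163.3 = 481.90 Tg/yr.
Reaction with tropospheric OH flux = ΣF_in − (20.28 + 31.21) = 481.90 − 51.49 = 430.4 Tg/yr.
τ = M / F = 5094 / 430.4 = 11.84 yr.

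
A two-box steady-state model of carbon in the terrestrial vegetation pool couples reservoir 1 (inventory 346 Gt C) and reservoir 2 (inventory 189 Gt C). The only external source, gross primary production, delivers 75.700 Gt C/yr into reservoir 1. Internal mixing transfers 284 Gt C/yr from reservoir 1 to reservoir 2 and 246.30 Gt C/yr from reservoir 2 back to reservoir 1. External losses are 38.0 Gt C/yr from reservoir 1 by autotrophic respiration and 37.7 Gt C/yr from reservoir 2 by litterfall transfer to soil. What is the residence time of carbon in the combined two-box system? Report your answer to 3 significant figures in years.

7.07 yr

Treat the two boxes together as one reservoir: the mixing fluxes between them are internal recycling, so τ = ΣM / Σ(external losses).
M_total = 346 + 189 = 535.00 Gt C.
ΣF_external_out = 38.0 + 37.7 = 75.700 Gt C/yr.
τ = M_total / ΣF_ext = 535.00 / 75.700 = 7.067 yr.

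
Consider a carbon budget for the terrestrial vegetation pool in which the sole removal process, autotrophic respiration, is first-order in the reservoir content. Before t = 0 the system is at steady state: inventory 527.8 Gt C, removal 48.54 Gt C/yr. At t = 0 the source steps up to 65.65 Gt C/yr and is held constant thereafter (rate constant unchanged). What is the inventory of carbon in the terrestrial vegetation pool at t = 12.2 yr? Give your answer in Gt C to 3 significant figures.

653 Gt C

τ = M₀/F₀ = 527.8/48.54 = 10.87 yr; rate constant k = 1/τ.
New steady state M_∞ = F₁/k = F₁·τ = 65.65 × 10.87 = 713.85 Gt C.
M(t) = M_∞ + (M₀ − M_∞)·e^(−t/τ); t/τ = 12.2/10.87 = 1.122, so e^(−t/τ) = 0.3256.
M(t) = 713.85 − 186.0 × 0.3256 = 653.26 Gt C.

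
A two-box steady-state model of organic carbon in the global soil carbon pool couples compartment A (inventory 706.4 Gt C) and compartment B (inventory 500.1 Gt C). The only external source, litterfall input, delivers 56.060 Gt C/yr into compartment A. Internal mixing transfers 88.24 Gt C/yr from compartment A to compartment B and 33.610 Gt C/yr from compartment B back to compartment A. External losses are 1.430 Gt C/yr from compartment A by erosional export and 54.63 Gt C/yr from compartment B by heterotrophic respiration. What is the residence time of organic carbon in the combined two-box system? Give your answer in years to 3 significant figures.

Treat the two boxes together as one reservoir: the mixing fluxes between them are internal recycling, so τ = ΣM / Σ(external losses).
M_total = 706.4 + 500.1 = 1206.5 Gt C.
ΣF_external_out = 1.430 + 54.63 = 56.060 Gt C/yr.
τ = M_total / ΣF_ext = 1206.5 / 56.060 = 21.52 yr.

21.5 yr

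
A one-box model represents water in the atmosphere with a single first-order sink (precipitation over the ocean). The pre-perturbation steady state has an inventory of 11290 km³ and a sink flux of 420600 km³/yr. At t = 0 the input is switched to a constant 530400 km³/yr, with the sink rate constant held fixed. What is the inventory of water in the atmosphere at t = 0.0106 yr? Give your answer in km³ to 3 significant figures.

τ = M₀/F₀ = 11290/420600 = 0.02684 yr; rate constant k = 1/τ.
New steady state M_∞ = F₁/k = F₁·τ = 530400 × 0.02684 = 14237 km³.
M(t) = M_∞ + (M₀ − M_∞)·e^(−t/τ); t/τ = 0.0106/0.02684 = 0.3949, so e^(−t/τ) = 0.6738.
M(t) = 14237 − 2947 × 0.6738 = 12252 km³.

12300 km³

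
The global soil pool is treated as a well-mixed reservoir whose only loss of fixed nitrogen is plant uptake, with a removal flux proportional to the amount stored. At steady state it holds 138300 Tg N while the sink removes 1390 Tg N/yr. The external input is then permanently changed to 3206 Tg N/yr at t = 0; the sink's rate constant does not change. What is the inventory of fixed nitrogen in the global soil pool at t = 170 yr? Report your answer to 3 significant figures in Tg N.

The sink rate constant is k = F₀/M₀ = 1390/138300 = 0.01005 yr⁻¹.
Solving dM/dt = F₁ − kM with M(0) = M₀ gives M(t) = F₁/k + (M₀ − F₁/k)·e^(−kt).
F₁/k = 3206/0.01005 = 318990 Tg N; kt = 0.01005 × 170 = 1.709, e^(−kt) = 0.1811.
M(170) = 318990 + (138300 − 318990) × 0.1811 = 318990 − 32730 = 286260 Tg N.

286000 Tg N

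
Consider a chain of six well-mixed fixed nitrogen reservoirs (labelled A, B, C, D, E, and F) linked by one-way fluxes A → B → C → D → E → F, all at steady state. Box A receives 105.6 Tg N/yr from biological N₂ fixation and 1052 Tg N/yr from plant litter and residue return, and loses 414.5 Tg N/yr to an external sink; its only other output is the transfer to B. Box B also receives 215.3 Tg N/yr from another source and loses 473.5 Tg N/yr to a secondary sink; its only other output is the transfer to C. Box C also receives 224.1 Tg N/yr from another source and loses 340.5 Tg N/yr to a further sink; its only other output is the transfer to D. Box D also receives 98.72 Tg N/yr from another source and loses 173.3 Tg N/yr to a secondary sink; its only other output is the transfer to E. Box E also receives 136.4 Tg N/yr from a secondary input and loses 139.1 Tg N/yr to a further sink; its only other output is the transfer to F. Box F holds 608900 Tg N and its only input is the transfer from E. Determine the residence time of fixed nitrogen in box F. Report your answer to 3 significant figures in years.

2090 yr

Box A: F(A→B) = (105.6 + 1052) − 414.5 = 743.10 Tg N/yr.
Box B: F(B→C) = (743.10 + 215.3) − 473.5 = 484.90 Tg N/yr.
Box C: F(C→D) = (484.90 + 224.1) − 340.5 = 368.50 Tg N/yr.
Box D: F(D→E) = (368.50 + 98.72) − 173.3 = 293.92 Tg N/yr.
Box E: F(E→F) = (293.92 + 136.4) − 139.1 = 291.22 Tg N/yr.
Box F throughput = its input = 291.22 Tg N/yr; τ = 608900 / 291.22 = 2091 yr.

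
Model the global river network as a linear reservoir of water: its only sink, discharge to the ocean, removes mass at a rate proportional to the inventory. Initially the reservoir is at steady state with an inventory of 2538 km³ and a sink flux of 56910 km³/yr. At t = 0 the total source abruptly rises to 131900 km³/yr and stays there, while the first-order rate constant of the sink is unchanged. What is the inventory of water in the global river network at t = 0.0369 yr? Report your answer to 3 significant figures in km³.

4420 km³

τ = M₀/F₀ = 2538/56910 = 0.04460 yr; rate constant k = 1/τ.
New steady state M_∞ = F₁/k = F₁·τ = 131900 × 0.04460 = 5882.3 km³.
M(t) = M_∞ + (M₀ − M_∞)·e^(−t/τ); t/τ = 0.0369/0.04460 = 0.8274, so e^(−t/τ) = 0.4372.
M(t) = 5882.3 − 3344 × 0.4372 = 4420.3 km³.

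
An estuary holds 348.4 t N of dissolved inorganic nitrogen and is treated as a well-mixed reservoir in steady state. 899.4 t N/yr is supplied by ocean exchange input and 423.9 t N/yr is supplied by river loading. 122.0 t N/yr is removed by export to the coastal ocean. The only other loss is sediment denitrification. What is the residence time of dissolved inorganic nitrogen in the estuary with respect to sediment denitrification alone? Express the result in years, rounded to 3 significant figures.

At steady state ΣF_in = ΣF_out.
ΣF_in = 899.4 + 423.9 = 1323.3 t N/yr.
Sediment denitrification flux = ΣF_in − (122.0) = 1323.3 − 122.0 = 1201 t N/yr.
τ = M / F = 348.4 / 1201 = 0.2900 yr.

0.290 yr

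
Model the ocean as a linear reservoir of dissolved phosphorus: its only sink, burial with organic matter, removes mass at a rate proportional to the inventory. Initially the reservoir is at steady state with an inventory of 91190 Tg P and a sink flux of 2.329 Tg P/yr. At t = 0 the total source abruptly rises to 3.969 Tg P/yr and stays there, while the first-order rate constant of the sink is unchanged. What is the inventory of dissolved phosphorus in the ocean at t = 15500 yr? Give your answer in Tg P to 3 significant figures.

112000 Tg P

The sink rate constant is k = F₀/M₀ = 2.329/91190 = 2.554×10^-5 yr⁻¹.
Solving dM/dt = F₁ − kM with M(0) = M₀ gives M(t) = F₁/k + (M₀ − F₁/k)·e^(−kt).
F₁/k = 3.969/2.554×10^-5 = 155400 Tg P; kt = 2.554×10^-5 × 15500 = 0.3959, e^(−kt) = 0.6731.
M(15500) = 155400 + (91190 − 155400) × 0.6731 = 155400 − 43220 = 112180 Tg P.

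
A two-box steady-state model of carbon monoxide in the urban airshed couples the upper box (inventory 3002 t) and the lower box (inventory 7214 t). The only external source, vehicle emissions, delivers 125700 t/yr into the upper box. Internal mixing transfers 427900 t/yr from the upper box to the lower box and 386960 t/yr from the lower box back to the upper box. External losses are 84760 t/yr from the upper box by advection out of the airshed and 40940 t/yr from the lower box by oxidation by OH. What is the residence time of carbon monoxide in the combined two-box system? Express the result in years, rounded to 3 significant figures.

0.0813 yr

For the system as a whole, the A↔B exchange is internal and contributes nothing to the throughput; only the external sinks remove mass.
M_total = 3002 + 7214 = 10216 t.
ΣF_external_out = 84760 + 40940 = 125700 t/yr.
τ = M_total / ΣF_ext = 10216 / 125700 = 0.08127 yr.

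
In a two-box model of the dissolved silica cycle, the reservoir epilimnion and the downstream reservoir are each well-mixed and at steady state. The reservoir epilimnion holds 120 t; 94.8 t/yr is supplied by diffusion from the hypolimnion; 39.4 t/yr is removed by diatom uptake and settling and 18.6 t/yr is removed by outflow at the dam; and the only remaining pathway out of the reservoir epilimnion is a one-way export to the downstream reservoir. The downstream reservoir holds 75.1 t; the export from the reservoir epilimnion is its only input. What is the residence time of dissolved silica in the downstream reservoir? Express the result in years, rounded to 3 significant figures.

Balance the reservoir epilimnion: ΣF_in = 94.800 t/yr.
Export to the downstream reservoir = ΣF_in − (39.4 + 18.6) = 36.800 t/yr.
At steady state the output of the downstream reservoir equals its input, 36.800 t/yr.
τ = M / F = 75.1 / 36.800 = 2.041 yr.

2.04 yr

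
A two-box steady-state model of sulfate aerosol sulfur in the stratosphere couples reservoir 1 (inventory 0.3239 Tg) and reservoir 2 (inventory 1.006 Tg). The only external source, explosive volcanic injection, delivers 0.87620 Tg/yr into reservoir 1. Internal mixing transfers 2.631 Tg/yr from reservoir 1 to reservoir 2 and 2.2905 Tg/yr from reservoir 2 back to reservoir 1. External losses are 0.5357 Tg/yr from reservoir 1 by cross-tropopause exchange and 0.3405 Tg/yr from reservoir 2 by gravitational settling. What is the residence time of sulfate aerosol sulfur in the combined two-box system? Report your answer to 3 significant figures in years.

1.52 yr

For the system as a whole, the A↔B exchange is internal and contributes nothing to the throughput; only the external sinks remove mass.
M_total = 0.3239 + 1.006 = 1.3299 Tg.
ΣF_external_out = 0.5357 + 0.3405 = 0.87620 Tg/yr.
τ = M_total / ΣF_ext = 1.3299 / 0.87620 = 1.518 yr.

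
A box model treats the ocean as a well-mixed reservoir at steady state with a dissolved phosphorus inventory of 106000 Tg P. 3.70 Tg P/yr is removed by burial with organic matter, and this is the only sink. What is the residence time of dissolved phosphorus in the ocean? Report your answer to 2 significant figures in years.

29000 yr

τ = M / F = 106000 / 3.70 = 28650 yr.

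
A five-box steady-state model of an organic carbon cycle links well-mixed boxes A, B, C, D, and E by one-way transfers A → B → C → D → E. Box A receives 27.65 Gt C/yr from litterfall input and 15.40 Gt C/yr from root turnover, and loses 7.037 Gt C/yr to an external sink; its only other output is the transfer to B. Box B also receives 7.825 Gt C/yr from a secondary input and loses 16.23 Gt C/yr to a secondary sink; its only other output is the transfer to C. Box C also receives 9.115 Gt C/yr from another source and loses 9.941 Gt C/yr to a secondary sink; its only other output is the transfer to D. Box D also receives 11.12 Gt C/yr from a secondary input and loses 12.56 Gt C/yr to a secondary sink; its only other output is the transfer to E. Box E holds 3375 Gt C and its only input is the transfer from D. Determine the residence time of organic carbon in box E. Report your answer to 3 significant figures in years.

133 yr

Box A: F(A→B) = (27.65 + 15.40) − 7.037 = 36.013 Gt C/yr.
Box B: F(B→C) = (36.013 + 7.825) − 16.23 = 27.608 Gt C/yr.
Box C: F(C→D) = (27.608 + 9.115) − 9.941 = 26.782 Gt C/yr.
Box D: F(D→E) = (26.782 + 11.12) − 12.56 = 25.342 Gt C/yr.
Box E throughput = its input = 25.342 Gt C/yr; τ = 3375 / 25.342 = 133.2 yr.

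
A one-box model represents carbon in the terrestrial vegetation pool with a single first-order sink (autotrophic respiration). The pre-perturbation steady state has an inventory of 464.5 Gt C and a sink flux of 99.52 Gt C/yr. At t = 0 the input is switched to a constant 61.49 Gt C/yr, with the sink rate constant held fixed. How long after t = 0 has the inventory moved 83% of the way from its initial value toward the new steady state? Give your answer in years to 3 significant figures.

τ = M₀/F₀ = 464.5/99.52 = 4.667 yr.
The remaining gap fraction is e^(−t/τ); 83% covered ⇒ e^(−t/τ) = 0.170.
t = −τ ln(0.170) = 4.667 × 1.772 = 8.270 yr.

8.27 yr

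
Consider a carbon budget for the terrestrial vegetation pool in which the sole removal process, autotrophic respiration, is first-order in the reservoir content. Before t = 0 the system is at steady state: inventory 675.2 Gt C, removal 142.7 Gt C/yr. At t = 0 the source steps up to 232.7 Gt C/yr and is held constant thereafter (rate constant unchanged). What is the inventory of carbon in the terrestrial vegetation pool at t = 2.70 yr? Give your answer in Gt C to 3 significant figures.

860 Gt C

The sink rate constant is k = F₀/M₀ = 142.7/675.2 = 0.2113 yr⁻¹.
Solving dM/dt = F₁ − kM with M(0) = M₀ gives M(t) = F₁/k + (M₀ − F₁/k)·e^(−kt).
F₁/k = 232.7/0.2113 = 1101.0 Gt C; kt = 0.2113 × 2.70 = 0.5706, e^(−kt) = 0.5652.
M(2.70) = 1101.0 + (675.2 − 1101.0) × 0.5652 = 1101.0 − 240.7 = 860.37 Gt C.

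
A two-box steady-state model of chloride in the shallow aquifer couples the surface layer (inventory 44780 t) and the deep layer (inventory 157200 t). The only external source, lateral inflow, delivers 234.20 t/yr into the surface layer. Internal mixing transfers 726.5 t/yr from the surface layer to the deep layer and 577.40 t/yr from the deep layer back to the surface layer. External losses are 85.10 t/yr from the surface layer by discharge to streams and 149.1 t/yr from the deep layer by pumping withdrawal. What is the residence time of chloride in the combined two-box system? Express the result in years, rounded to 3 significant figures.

Treat the two boxes together as one reservoir: the mixing fluxes between them are internal recycling, so τ = ΣM / Σ(external losses).
M_total = 44780 + 157200 = 201980 t.
ΣF_external_out = 85.10 + 149.1 = 234.20 t/yr.
τ = M_total / ΣF_ext = 201980 / 234.20 = 862.4 yr.

862 yr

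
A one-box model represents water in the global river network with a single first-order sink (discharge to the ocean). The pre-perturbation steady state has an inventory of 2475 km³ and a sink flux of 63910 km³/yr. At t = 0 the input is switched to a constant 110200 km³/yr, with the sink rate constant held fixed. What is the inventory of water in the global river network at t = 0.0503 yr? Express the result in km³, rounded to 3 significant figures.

The sink rate constant is k = F₀/M₀ = 63910/2475 = 25.82 yr⁻¹.
Solving dM/dt = F₁ − kM with M(0) = M₀ gives M(t) = F₁/k + (M₀ − F₁/k)·e^(−kt).
F₁/k = 110200/25.82 = 4267.6 km³; kt = 25.82 × 0.0503 = 1.299, e^(−kt) = 0.2728.
M(0.0503) = 4267.6 + (2475 − 4267.6) × 0.2728 = 4267.6 − 489.1 = 3778.5 km³.

3780 km³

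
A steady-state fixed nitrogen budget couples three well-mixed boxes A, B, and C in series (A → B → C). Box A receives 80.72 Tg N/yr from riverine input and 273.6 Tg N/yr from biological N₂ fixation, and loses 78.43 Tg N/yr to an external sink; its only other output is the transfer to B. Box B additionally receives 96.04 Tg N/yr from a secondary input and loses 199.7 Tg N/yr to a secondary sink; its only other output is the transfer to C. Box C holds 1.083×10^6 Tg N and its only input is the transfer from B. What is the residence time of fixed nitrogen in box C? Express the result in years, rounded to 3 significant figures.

Box A: F(A→B) = (80.72 + 273.6) − 78.43 = 275.89 Tg N/yr.
Box B: F(B→C) = (275.89 + 96.04) − 199.7 = 172.23 Tg N/yr.
Box C throughput = its input = 172.23 Tg N/yr; τ = 1.083×10^6 / 172.23 = 6288 yr.

6290 yr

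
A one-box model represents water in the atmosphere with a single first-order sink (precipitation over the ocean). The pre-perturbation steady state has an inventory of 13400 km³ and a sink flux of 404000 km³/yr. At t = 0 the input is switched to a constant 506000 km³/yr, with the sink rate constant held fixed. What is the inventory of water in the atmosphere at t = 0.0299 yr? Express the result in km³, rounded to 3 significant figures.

The sink rate constant is k = F₀/M₀ = 404000/13400 = 30.15 yr⁻¹.
Solving dM/dt = F₁ − kM with M(0) = M₀ gives M(t) = F₁/k + (M₀ − F₁/k)·e^(−kt).
F₁/k = 506000/30.15 = 16783 km³; kt = 30.15 × 0.0299 = 0.9015, e^(−kt) = 0.4060.
M(0.0299) = 16783 + (13400 − 16783) × 0.4060 = 16783 − 1373 = 15410 km³.

15400 km³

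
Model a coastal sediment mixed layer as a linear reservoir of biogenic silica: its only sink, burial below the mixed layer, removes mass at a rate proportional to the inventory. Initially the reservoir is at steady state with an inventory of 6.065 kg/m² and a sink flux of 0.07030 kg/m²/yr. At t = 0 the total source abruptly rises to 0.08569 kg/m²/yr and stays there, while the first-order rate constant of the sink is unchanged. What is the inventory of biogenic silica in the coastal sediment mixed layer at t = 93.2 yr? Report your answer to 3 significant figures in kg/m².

Residence time τ = M₀/F₀ = 86.27 yr. The eventual steady state is M_∞ = M₀·(F₁/F₀) = 6.065 × 0.08569/0.07030 = 7.3927 kg/m².
The anomaly ΔM(t) = M(t) − M_∞ decays as ΔM₀·e^(−t/τ) with ΔM₀ = 6.065 − 7.3927 = −1.328 kg/m².
At t = 93.2 yr, e^(−t/τ) = e^(−1.080) = 0.3395, so ΔM = −0.4508 kg/m² and M = 7.3927 − 0.4508 = 6.9420 kg/m².

6.94 kg/m²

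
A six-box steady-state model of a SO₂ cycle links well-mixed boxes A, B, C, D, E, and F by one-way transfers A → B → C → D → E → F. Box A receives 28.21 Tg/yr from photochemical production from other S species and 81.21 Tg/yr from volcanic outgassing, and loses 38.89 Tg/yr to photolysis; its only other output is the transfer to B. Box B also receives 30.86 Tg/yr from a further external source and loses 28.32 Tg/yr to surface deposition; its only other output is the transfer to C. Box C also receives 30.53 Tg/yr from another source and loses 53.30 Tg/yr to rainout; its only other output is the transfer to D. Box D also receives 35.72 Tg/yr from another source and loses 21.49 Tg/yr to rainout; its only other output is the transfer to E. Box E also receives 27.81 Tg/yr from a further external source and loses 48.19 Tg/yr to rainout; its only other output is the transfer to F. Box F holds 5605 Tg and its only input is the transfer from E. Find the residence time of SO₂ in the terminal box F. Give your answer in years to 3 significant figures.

127 yr

Box A: F(A→B) = (28.21 + 81.21) − 38.89 = 70.530 Tg/yr.
Box B: F(B→C) = (70.530 + 30.86) − 28.32 = 73.070 Tg/yr.
Box C: F(C→D) = (73.070 + 30.53) − 53.30 = 50.300 Tg/yr.
Box D: F(D→E) = (50.300 + 35.72) − 21.49 = 64.530 Tg/yr.
Box E: F(E→F) = (64.530 + 27.81) − 48.19 = 44.150 Tg/yr.
Box F throughput = its input = 44.150 Tg/yr; τ = 5605 / 44.150 = 127.0 yr.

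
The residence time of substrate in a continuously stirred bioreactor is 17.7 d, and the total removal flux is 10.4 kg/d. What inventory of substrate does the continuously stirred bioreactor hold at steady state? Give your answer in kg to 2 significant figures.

τ = M/F ⇒ M = τ × F = 17.7 × 10.4 = 184.1 kg.

180 kg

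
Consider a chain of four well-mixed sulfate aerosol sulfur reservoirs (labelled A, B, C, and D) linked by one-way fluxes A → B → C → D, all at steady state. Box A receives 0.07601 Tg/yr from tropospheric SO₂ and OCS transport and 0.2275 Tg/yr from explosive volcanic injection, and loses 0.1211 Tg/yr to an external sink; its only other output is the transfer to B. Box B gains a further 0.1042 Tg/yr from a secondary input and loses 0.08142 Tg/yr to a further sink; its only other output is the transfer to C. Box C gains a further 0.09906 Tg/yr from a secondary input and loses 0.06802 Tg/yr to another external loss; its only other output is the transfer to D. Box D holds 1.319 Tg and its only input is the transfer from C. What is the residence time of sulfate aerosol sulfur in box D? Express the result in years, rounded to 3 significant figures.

Box A: F(A→B) = (0.07601 + 0.2275) − 0.1211 = 0.18241 Tg/yr.
Box B: F(B→C) = (0.18241 + 0.1042) − 0.08142 = 0.20519 Tg/yr.
Box C: F(C→D) = (0.20519 + 0.09906) − 0.06802 = 0.23623 Tg/yr.
Box D throughput = its input = 0.23623 Tg/yr; τ = 1.319 / 0.23623 = 5.584 yr.

5.58 yr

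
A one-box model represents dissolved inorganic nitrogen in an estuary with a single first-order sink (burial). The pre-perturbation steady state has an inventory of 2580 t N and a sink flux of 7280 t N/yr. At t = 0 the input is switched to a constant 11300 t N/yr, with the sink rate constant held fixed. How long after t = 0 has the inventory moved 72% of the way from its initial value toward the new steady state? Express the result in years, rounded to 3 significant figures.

τ = M₀/F₀ = 2580/7280 = 0.3544 yr.
The remaining gap fraction is e^(−t/τ); 72% covered ⇒ e^(−t/τ) = 0.280.
t = −τ ln(0.280) = 0.3544 × 1.273 = 0.4511 yr.

0.451 yr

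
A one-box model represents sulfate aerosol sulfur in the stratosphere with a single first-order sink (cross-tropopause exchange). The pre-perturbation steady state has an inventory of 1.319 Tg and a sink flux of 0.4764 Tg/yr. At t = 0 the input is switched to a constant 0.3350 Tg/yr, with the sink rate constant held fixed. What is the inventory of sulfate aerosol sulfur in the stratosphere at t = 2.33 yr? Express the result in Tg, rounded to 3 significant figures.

1.10 Tg

The sink rate constant is k = F₀/M₀ = 0.4764/1.319 = 0.3612 yr⁻¹.
Solving dM/dt = F₁ − kM with M(0) = M₀ gives M(t) = F₁/k + (M₀ − F₁/k)·e^(−kt).
F₁/k = 0.3350/0.3612 = 0.92751 Tg; kt = 0.3612 × 2.33 = 0.8416, e^(−kt) = 0.4310.
M(2.33) = 0.92751 + (1.319 − 0.92751) × 0.4310 = 0.92751 + 0.1687 = 1.0963 Tg.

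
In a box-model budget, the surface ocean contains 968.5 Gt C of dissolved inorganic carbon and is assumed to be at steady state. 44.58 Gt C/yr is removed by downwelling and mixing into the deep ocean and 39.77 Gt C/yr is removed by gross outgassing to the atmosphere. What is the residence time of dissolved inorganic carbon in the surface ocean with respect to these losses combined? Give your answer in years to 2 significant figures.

11 yr

Total removal = 44.58 + 39.77 = 84.350 Gt C/yr.
τ = M / ΣF_out = 968.5 / 84.350 = 11.48 yr.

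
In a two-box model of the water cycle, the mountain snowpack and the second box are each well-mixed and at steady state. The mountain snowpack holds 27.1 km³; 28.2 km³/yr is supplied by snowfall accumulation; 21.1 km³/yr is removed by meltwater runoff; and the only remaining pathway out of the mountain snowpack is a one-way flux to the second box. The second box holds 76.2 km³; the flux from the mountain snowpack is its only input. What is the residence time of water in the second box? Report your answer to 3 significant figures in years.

10.7 yr

Balance the mountain snowpack: ΣF_in = 28.200 km³/yr.
Flux to the second box = ΣF_in − (21.1) = 7.1000 km³/yr.
At steady state the output of the second box equals its input, 7.1000 km³/yr.
τ = M / F = 76.2 / 7.1000 = 10.73 yr.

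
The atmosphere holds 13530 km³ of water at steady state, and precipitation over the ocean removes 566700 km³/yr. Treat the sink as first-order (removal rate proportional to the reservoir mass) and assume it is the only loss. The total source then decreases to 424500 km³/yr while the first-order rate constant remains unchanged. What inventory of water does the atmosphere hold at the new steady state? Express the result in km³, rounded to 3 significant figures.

Rate constant k = F/M = 566700 / 13530 = 41.88 yr⁻¹.
At the new steady state, source = k·M_new ⇒ M_new = 424500 / 41.88 = 10130 km³.
(Equivalently M_new = M × F_new/F_old = 13530 × 424500/566700.)

10100 km³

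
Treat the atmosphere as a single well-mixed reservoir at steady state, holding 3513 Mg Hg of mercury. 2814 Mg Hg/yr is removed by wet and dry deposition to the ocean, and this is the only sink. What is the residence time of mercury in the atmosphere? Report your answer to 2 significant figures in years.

1.2 yr

τ = M / F = 3513 / 2814 = 1.248 yr.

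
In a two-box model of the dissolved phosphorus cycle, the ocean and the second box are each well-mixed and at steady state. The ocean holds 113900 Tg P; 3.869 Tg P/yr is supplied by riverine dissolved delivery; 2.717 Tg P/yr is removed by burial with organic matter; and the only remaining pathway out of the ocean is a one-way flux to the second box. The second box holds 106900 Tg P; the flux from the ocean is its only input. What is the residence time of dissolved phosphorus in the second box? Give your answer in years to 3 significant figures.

92800 yr

Balance the ocean: ΣF_in = 3.8690 Tg P/yr.
Flux to the second box = ΣF_in − (2.717) = 1.1520 Tg P/yr.
At steady state the output of the second box equals its input, 1.1520 Tg P/yr.
τ = M / F = 106900 / 1.1520 = 92800 yr.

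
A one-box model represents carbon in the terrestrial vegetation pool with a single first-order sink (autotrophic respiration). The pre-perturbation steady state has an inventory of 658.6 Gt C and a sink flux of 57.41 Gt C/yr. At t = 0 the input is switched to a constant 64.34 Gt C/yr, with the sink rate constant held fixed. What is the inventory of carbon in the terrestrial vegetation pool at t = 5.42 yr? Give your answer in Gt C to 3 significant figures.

689 Gt C

τ = M₀/F₀ = 658.6/57.41 = 11.47 yr; rate constant k = 1/τ.
New steady state M_∞ = F₁/k = F₁·τ = 64.34 × 11.47 = 738.10 Gt C.
M(t) = M_∞ + (M₀ − M_∞)·e^(−t/τ); t/τ = 5.42/11.47 = 0.4725, so e^(−t/τ) = 0.6235.
M(t) = 738.10 − 79.50 × 0.6235 = 688.53 Gt C.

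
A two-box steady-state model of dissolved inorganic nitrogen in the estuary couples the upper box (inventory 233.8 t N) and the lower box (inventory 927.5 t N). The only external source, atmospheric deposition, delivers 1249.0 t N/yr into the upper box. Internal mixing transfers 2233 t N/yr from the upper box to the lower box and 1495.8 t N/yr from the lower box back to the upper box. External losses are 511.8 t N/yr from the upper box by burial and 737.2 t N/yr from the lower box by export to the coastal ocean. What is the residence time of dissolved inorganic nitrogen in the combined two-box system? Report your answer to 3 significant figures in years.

Residence time in the combined system uses the total inventory and the total *external* removal — internal exchanges between the two boxes cancel.
M_total = 233.8 + 927.5 = 1161.3 t N.
ΣF_external_out = 511.8 + 737.2 = 1249.0 t N/yr.
τ = M_total / ΣF_ext = 1161.3 / 1249.0 = 0.9298 yr.

0.930 yr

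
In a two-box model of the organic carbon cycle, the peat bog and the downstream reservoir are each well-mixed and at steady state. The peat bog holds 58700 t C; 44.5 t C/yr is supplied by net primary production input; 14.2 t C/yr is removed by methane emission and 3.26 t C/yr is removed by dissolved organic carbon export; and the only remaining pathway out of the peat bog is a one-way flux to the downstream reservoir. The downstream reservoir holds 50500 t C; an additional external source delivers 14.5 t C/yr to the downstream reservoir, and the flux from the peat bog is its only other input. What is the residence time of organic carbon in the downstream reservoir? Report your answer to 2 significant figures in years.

Balance the peat bog: ΣF_in = 44.500 t C/yr.
Flux to the downstream reservoir = ΣF_in − (14.2 + 3.26) = 27.040 t C/yr.
Total input to the downstream reservoir = 27.040 + 14.5 = 41.540 t C/yr; at steady state this equals its total output.
τ = M / F = 50500 / 41.540 = 1216 yr.

1200 yr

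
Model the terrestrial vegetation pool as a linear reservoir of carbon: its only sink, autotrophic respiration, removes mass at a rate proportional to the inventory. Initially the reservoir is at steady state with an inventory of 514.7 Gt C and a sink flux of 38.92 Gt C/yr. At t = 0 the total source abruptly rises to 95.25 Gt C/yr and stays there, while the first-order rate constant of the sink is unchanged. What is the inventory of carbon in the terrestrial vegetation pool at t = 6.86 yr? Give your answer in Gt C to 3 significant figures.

The sink rate constant is k = F₀/M₀ = 38.92/514.7 = 0.07562 yr⁻¹.
Solving dM/dt = F₁ − kM with M(0) = M₀ gives M(t) = F₁/k + (M₀ − F₁/k)·e^(−kt).
F₁/k = 95.25/0.07562 = 1259.6 Gt C; kt = 0.07562 × 6.86 = 0.5187, e^(−kt) = 0.5953.
M(6.86) = 1259.6 + (514.7 − 1259.6) × 0.5953 = 1259.6 − 443.4 = 816.20 Gt C.

816 Gt C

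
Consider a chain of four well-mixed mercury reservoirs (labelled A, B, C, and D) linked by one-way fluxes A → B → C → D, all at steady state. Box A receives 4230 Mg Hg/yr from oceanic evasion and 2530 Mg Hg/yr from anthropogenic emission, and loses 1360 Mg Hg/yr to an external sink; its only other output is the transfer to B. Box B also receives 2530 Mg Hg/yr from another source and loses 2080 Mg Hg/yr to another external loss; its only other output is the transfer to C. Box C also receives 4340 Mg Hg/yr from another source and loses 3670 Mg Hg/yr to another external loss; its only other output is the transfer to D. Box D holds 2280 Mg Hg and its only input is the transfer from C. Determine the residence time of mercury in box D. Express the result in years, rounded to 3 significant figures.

0.350 yr

Box A: F(A→B) = (4230 + 2530) − 1360 = 5400.0 Mg Hg/yr.
Box B: F(B→C) = (5400.0 + 2530) − 2080 = 5850.0 Mg Hg/yr.
Box C: F(C→D) = (5850.0 + 4340) − 3670 = 6520.0 Mg Hg/yr.
Box D throughput = its input = 6520.0 Mg Hg/yr; τ = 2280 / 6520.0 = 0.3497 yr.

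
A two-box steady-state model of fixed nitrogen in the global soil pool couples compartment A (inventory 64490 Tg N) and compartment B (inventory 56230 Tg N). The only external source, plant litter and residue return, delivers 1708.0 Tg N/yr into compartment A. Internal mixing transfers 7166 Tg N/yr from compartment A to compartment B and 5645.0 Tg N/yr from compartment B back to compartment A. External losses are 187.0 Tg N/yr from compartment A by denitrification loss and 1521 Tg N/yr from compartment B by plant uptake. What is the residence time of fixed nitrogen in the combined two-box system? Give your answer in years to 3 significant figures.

70.7 yr

Residence time in the combined system uses the total inventory and the total *external* removal — internal exchanges between the two boxes cancel.
M_total = 64490 + 56230 = 120720 Tg N.
ΣF_external_out = 187.0 + 1521 = 1708.0 Tg N/yr.
τ = M_total / ΣF_ext = 120720 / 1708.0 = 70.68 yr.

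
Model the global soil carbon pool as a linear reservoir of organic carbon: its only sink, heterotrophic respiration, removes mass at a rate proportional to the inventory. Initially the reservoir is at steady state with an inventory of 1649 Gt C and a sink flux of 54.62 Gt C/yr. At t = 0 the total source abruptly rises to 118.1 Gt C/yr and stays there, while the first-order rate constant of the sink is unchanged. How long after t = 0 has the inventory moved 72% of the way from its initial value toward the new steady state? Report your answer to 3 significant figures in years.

38.4 yr

τ = M₀/F₀ = 1649/54.62 = 30.19 yr.
The remaining gap fraction is e^(−t/τ); 72% covered ⇒ e^(−t/τ) = 0.280.
t = −τ ln(0.280) = 30.19 × 1.273 = 38.43 yr.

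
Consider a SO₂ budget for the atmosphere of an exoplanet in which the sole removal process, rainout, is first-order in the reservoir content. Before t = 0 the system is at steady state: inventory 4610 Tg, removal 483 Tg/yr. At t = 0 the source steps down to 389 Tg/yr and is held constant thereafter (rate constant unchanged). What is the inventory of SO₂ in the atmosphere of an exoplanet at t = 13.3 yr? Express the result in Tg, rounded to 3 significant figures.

τ = M₀/F₀ = 4610/483 = 9.545 yr; rate constant k = 1/τ.
New steady state M_∞ = F₁/k = F₁·τ = 389 × 9.545 = 3712.8 Tg.
M(t) = M_∞ + (M₀ − M_∞)·e^(−t/τ); t/τ = 13.3/9.545 = 1.393, so e^(−t/τ) = 0.2482.
M(t) = 3712.8 + 897.2 × 0.2482 = 3935.5 Tg.

3940 Tg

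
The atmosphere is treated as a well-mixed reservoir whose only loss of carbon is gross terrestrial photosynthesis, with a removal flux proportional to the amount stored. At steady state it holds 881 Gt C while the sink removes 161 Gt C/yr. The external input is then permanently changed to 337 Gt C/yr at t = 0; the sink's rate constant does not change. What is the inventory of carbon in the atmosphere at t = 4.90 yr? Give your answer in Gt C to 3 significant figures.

The sink rate constant is k = F₀/M₀ = 161/881 = 0.1827 yr⁻¹.
Solving dM/dt = F₁ − kM with M(0) = M₀ gives M(t) = F₁/k + (M₀ − F₁/k)·e^(−kt).
F₁/k = 337/0.1827 = 1844.1 Gt C; kt = 0.1827 × 4.90 = 0.8955, e^(−kt) = 0.4084.
M(4.90) = 1844.1 + (881 − 1844.1) × 0.4084 = 1844.1 − 393.3 = 1450.7 Gt C.

1450 Gt C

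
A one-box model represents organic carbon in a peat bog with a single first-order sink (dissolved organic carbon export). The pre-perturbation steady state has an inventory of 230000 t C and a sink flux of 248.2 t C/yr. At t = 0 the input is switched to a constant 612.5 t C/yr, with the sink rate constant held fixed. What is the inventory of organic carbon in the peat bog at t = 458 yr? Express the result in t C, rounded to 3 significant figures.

362000 t C

The sink rate constant is k = F₀/M₀ = 248.2/230000 = 0.001079 yr⁻¹.
Solving dM/dt = F₁ − kM with M(0) = M₀ gives M(t) = F₁/k + (M₀ − F₁/k)·e^(−kt).
F₁/k = 612.5/0.001079 = 567590 t C; kt = 0.001079 × 458 = 0.4942, e^(−kt) = 0.6100.
M(458) = 567590 + (230000 − 567590) × 0.6100 = 567590 − 205900 = 361650 t C.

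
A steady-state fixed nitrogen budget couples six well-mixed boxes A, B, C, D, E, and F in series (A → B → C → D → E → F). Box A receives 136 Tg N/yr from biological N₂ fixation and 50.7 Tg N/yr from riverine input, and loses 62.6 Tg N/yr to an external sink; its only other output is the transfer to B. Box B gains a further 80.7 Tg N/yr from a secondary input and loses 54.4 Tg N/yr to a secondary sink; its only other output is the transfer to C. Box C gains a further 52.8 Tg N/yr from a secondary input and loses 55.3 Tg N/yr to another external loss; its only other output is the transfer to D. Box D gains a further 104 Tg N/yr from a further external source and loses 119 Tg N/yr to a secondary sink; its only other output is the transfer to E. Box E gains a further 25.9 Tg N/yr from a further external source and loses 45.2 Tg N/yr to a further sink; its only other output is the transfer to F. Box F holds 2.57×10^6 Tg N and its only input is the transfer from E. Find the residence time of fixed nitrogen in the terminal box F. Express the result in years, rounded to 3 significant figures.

22600 yr

Box A: F(A→B) = (136 + 50.7) − 62.6 = 124.10 Tg N/yr.
Box B: F(B→C) = (124.10 + 80.7) − 54.4 = 150.40 Tg N/yr.
Box C: F(C→D) = (150.40 + 52.8) − 55.3 = 147.90 Tg N/yr.
Box D: F(D→E) = (147.90 + 104) − 119 = 132.90 Tg N/yr.
Box E: F(E→F) = (132.90 + 25.9) − 45.2 = 113.60 Tg N/yr.
Box F throughput = its input = 113.60 Tg N/yr; τ = 2.57×10^6 / 113.60 = 22620 yr.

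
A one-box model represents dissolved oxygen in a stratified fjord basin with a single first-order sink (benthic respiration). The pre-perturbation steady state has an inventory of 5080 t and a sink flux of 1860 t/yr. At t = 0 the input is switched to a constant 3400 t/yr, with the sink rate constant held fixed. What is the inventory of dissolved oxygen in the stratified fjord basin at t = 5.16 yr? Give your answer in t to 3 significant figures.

τ = M₀/F₀ = 5080/1860 = 2.731 yr; rate constant k = 1/τ.
New steady state M_∞ = F₁/k = F₁·τ = 3400 × 2.731 = 9286.0 t.
M(t) = M_∞ + (M₀ − M_∞)·e^(−t/τ); t/τ = 5.16/2.731 = 1.889, so e^(−t/τ) = 0.1512.
M(t) = 9286.0 − 4206 × 0.1512 = 8650.2 t.

8650 t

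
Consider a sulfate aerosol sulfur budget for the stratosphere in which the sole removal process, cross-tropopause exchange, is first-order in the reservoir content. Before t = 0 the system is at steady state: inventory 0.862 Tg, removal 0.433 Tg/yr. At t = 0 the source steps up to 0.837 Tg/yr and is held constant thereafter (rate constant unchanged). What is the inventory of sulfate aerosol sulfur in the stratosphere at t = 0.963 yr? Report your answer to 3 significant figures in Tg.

1.17 Tg

τ = M₀/F₀ = 0.862/0.433 = 1.991 yr; rate constant k = 1/τ.
New steady state M_∞ = F₁/k = F₁·τ = 0.837 × 1.991 = 1.6663 Tg.
M(t) = M_∞ + (M₀ − M_∞)·e^(−t/τ); t/τ = 0.963/1.991 = 0.4837, so e^(−t/τ) = 0.6165.
M(t) = 1.6663 − 0.8043 × 0.6165 = 1.1705 Tg.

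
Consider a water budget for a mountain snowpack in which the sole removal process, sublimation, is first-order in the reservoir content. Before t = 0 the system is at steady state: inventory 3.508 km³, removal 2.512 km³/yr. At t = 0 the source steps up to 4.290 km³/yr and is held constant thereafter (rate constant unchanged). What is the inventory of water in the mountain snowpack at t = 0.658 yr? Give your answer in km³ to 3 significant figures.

4.44 km³

Residence time τ = M₀/F₀ = 1.396 yr. The eventual steady state is M_∞ = M₀·(F₁/F₀) = 3.508 × 4.290/2.512 = 5.9910 km³.
The anomaly ΔM(t) = M(t) − M_∞ decays as ΔM₀·e^(−t/τ) with ΔM₀ = 3.508 − 5.9910 = −2.483 km³.
At t = 0.658 yr, e^(−t/τ) = e^(−0.4712) = 0.6243, so ΔM = −1.550 km³ and M = 5.9910 − 1.550 = 4.4409 km³.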